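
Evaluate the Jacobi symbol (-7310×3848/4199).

By multiplicativity, (-7310·3848/4199) = (-7310/4199)·(3848/4199).
First factor (-7310/4199):
Reduce the numerator: -7310 ≡ 1088 (mod 4199), so (-7310/4199) = (1088/4199).
Factor out 2: 1088 = 2^6·17. Since 4199 ≡ 7 (mod 8), (2/4199) = +1, and (2/4199)^6 = +1. Now have (17/4199).
17 ≡ 1 (mod 4), so quadratic reciprocity gives (17/4199) = (4199/17). Reduce: 4199 ≡ 0 (mod 17). Now have (0/17).
The numerator is now 0 with denominator 17 > 1: the symbol is 0.
Second factor (3848/4199):
Factor out 2: 3848 = 2^3·481. Since 4199 ≡ 7 (mod 8), (2/4199) = +1, and (2/4199)^3 = +1. Now have (481/4199).
481 ≡ 1 (mod 4), so quadratic reciprocity gives (481/4199) = (4199/481). Reduce: 4199 ≡ 351 (mod 481). Now have (351/481).
481 ≡ 1 (mod 4), so quadratic reciprocity gives (351/481) = (481/351). Reduce: 481 ≡ 130 (mod 351). Now have (130/351).
Factor out 2: 130 = 2·65. Since 351 ≡ 7 (mod 8), (2/351) = +1. Now have (65/351).
65 ≡ 1 (mod 4), so quadratic reciprocity gives (65/351) = (351/65). Reduce: 351 ≡ 26 (mod 65). Now have (26/65).
Factor out 2: 26 = 2·13. Since 65 ≡ 1 (mod 8), (2/65) = +1. Now have (13/65).
13 ≡ 1 (mod 4), so quadratic reciprocity gives (13/65) = (65/13). Reduce: 65 ≡ 0 (mod 13). Now have (0/13).
The numerator is now 0 with denominator 13 > 1: the symbol is 0.
Product: (0)·(0) = 0.

0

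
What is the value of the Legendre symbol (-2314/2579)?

Pull out -1: (-2314/2579) = (-1/2579)·(2314/2579). Since 2579 ≡ 3 (mod 4), (-1/2579) = -1. Now have -(2314/2579).
Factor out 2: 2314 = 2·1157. Since 2579 ≡ 3 (mod 8), (2/2579) = -1. Now have (1157/2579).
1157 ≡ 1 (mod 4), so quadratic reciprocity gives (1157/2579) = (2579/1157). Reduce: 2579 ≡ 265 (mod 1157). Now have (265/1157).
265 ≡ 1 (mod 4), so quadratic reciprocity gives (265/1157) = (1157/265). Reduce: 1157 ≡ 97 (mod 265). Now have (97/265).
97 ≡ 1 (mod 4), so quadratic reciprocity gives (97/265) = (265/97). Reduce: 265 ≡ 71 (mod 97). Now have (71/97).
97 ≡ 1 (mod 4), so quadratic reciprocity gives (71/97) = (97/71). Reduce: 97 ≡ 26 (mod 71). Now have (26/71).
Factor out 2: 26 = 2·13. Since 71 ≡ 7 (mod 8), (2/71) = +1. Now have (13/71).
13 ≡ 1 (mod 4), so quadratic reciprocity gives (13/71) = (71/13). Reduce: 71 ≡ 6 (mod 13). Now have (6/13).
Factor out 2: 6 = 2·3. Since 13 ≡ 5 (mod 8), (2/13) = -1. Now have -(3/13).
13 ≡ 1 (mod 4), so quadratic reciprocity gives (3/13) = (13/3). Reduce: 13 ≡ 1 (mod 3). Now have -(1/3).
(1/3) = 1. Collecting the sign factors: -1.

-1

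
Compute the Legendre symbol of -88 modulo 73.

-1

(-88 / 73)
  = (88 / 73)    [73 ≡ 1 mod 4 ⇒ (-1 / 73) = +1]
  = (15 / 73)    [88 ≡ 15 mod 73]
  = (73 / 15)    [QR: 73 ≡ 1 mod 4, sign kept]
  = (13 / 15)    [73 ≡ 13 mod 15]
  = (15 / 13)    [QR: 13 ≡ 1 mod 4, sign kept]
  = (2 / 13)    [15 ≡ 2 mod 13]
  = -(1 / 13)    [13 ≡ 5 mod 8 ⇒ (2 / 13) = -1]
  = -1    [(1 / 13) = 1]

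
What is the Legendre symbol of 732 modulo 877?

-1

Factor out 2: 732 = 2^2·183. Since 877 ≡ 5 (mod 8), (2|877) = -1, and (2|877)^2 = +1. Now have (183|877).
877 ≡ 1 (mod 4), so quadratic reciprocity gives (183|877) = (877|183). Reduce: 877 ≡ 145 (mod 183). Now have (145|183).
145 ≡ 1 (mod 4), so quadratic reciprocity gives (145|183) = (183|145). Reduce: 183 ≡ 38 (mod 145). Now have (38|145).
Factor out 2: 38 = 2·19. Since 145 ≡ 1 (mod 8), (2|145) = +1. Now have (19|145).
145 ≡ 1 (mod 4), so quadratic reciprocity gives (19|145) = (145|19). Reduce: 145 ≡ 12 (mod 19). Now have (12|19).
Factor out 2: 12 = 2^2·3. Since 19 ≡ 3 (mod 8), (2|19) = -1, and (2|19)^2 = +1. Now have (3|19).
Both 3 ≡ 3 and 19 ≡ 3 (mod 4), so reciprocity gives (3|19) = -(19|3). Reduce: 19 ≡ 1 (mod 3). Now have -(1|3).
(1|3) = 1. Collecting the sign factors: -1.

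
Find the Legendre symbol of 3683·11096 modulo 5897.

1

By multiplicativity, (3683·11096/5897) = (3683/5897)·(11096/5897).
First factor (3683/5897):
5897 ≡ 1 (mod 4), so quadratic reciprocity gives (3683/5897) = (5897/3683). Reduce: 5897 ≡ 2214 (mod 3683). Now have (2214/3683).
Factor out 2: 2214 = 2·1107. Since 3683 ≡ 3 (mod 8), (2/3683) = -1. Now have -(1107/3683).
Both 1107 ≡ 3 and 3683 ≡ 3 (mod 4), so reciprocity gives (1107/3683) = -(3683/1107). Reduce: 3683 ≡ 362 (mod 1107). Now have (362/1107).
Factor out 2: 362 = 2·181. Since 1107 ≡ 3 (mod 8), (2/1107) = -1. Now have -(181/1107).
181 ≡ 1 (mod 4), so quadratic reciprocity gives (181/1107) = (1107/181). Reduce: 1107 ≡ 21 (mod 181). Now have -(21/181).
21 ≡ 1 (mod 4), so quadratic reciprocity gives (21/181) = (181/21). Reduce: 181 ≡ 13 (mod 21). Now have -(13/21).
13 ≡ 1 (mod 4), so quadratic reciprocity gives (13/21) = (21/13). Reduce: 21 ≡ 8 (mod 13). Now have -(8/13).
Factor out 2: 8 = 2^3. Since 13 ≡ 5 (mod 8), (2/13) = -1, and (2/13)^3 = -1. Now have (1/13).
(1/13) = 1. Collecting the sign factors: 1.
Second factor (11096/5897):
Reduce the numerator: 11096 ≡ 5199 (mod 5897), so (11096/5897) = (5199/5897).
5897 ≡ 1 (mod 4), so quadratic reciprocity gives (5199/5897) = (5897/5199). Reduce: 5897 ≡ 698 (mod 5199). Now have (698/5199).
Factor out 2: 698 = 2·349. Since 5199 ≡ 7 (mod 8), (2/5199) = +1. Now have (349/5199).
349 ≡ 1 (mod 4), so quadratic reciprocity gives (349/5199) = (5199/349). Reduce: 5199 ≡ 313 (mod 349). Now have (313/349).
313 ≡ 1 (mod 4), so quadratic reciprocity gives (313/349) = (349/313). Reduce: 349 ≡ 36 (mod 313). Now have (36/313).
Factor out 2: 36 = 2^2·9. Since 313 ≡ 1 (mod 8), (2/313) = +1, and (2/313)^2 = +1. Now have (9/313).
9 ≡ 1 (mod 4), so quadratic reciprocity gives (9/313) = (313/9). Reduce: 313 ≡ 7 (mod 9). Now have (7/9).
9 ≡ 1 (mod 4), so quadratic reciprocity gives (7/9) = (9/7). Reduce: 9 ≡ 2 (mod 7). Now have (2/7).
Factor out 2: 2 = 2. Since 7 ≡ 7 (mod 8), (2/7) = +1. Now have (1/7).
(1/7) = 1. Collecting the sign factors: 1.
Product: (1)·(1) = 1.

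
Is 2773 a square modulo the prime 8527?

2773 ≡ 1 (mod 4), so quadratic reciprocity gives (2773/8527) = (8527/2773). Reduce: 8527 ≡ 208 (mod 2773). Now have (208/2773).
Factor out 2: 208 = 2^4·13. Since 2773 ≡ 5 (mod 8), (2/2773) = -1, and (2/2773)^4 = +1. Now have (13/2773).
13 ≡ 1 (mod 4), so quadratic reciprocity gives (13/2773) = (2773/13). Reduce: 2773 ≡ 4 (mod 13). Now have (4/13).
Factor out 2: 4 = 2^2. Since 13 ≡ 5 (mod 8), (2/13) = -1, and (2/13)^2 = +1. Now have (1/13).
(1/13) = 1. Collecting the sign factors: 1.
(2773/8527) = 1, and 8527 is prime, so 2773 is a quadratic residue mod 8527.

yes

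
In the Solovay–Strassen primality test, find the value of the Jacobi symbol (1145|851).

Reduce the numerator: 1145 ≡ 294 (mod 851), so (1145|851) = (294|851).
Factor out 2: 294 = 2·147. Since 851 ≡ 3 (mod 8), (2|851) = -1. Now have -(147|851).
Both 147 ≡ 3 and 851 ≡ 3 (mod 4), so reciprocity gives (147|851) = -(851|147). Reduce: 851 ≡ 116 (mod 147). Now have (116|147).
Factor out 2: 116 = 2^2·29. Since 147 ≡ 3 (mod 8), (2|147) = -1, and (2|147)^2 = +1. Now have (29|147).
29 ≡ 1 (mod 4), so quadratic reciprocity gives (29|147) = (147|29). Reduce: 147 ≡ 2 (mod 29). Now have (2|29).
Factor out 2: 2 = 2. Since 29 ≡ 5 (mod 8), (2|29) = -1. Now have -(1|29).
(1|29) = 1. Collecting the sign factors: -1.

-1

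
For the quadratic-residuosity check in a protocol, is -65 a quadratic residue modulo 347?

(-65/347)
  = -(65/347)    [347 ≡ 3 mod 4 ⇒ (-1/347) = -1]
  = -(347/65)    [QR: 65 ≡ 1 mod 4, sign kept]
  = -(22/65)    [347 ≡ 22 mod 65]
  = -(11/65)    [65 ≡ 1 mod 8 ⇒ (2/65) = +1]
  = -(65/11)    [QR: 65 ≡ 1 mod 4, sign kept]
  = -(10/11)    [65 ≡ 10 mod 11]
  = (5/11)    [11 ≡ 3 mod 8 ⇒ (2/11) = -1]
  = (11/5)    [QR: 5 ≡ 1 mod 4, sign kept]
  = (1/5)    [11 ≡ 1 mod 5]
  = 1    [(1/5) = 1]
The Legendre symbol is 1, so x^2 ≡ -65 (mod 347) has solution.

yes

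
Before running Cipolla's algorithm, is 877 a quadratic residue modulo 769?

(877/769)
  = (108/769)    [877 ≡ 108 mod 769]
  = (27/769)    [769 ≡ 1 mod 8 ⇒ (2/769)^2 = +1]
  = (769/27)    [QR: 769 ≡ 1 mod 4, sign kept]
  = (13/27)    [769 ≡ 13 mod 27]
  = (27/13)    [QR: 13 ≡ 1 mod 4, sign kept]
  = (1/13)    [27 ≡ 1 mod 13]
  = 1    [(1/13) = 1]
The Legendre symbol is 1, so x^2 ≡ 877 (mod 769) has solution.

yes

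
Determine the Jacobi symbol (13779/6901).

1

(13779/6901)
  = (6878/6901)    [13779 ≡ 6878 mod 6901]
  = -(3439/6901)    [6901 ≡ 5 mod 8 ⇒ (2/6901) = -1]
  = -(6901/3439)    [QR: 6901 ≡ 1 mod 4, sign kept]
  = -(23/3439)    [6901 ≡ 23 mod 3439]
  = (3439/23)    [QR: both ≡ 3 mod 4, sign flips]
  = (12/23)    [3439 ≡ 12 mod 23]
  = (3/23)    [23 ≡ 7 mod 8 ⇒ (2/23)^2 = +1]
  = -(23/3)    [QR: both ≡ 3 mod 4, sign flips]
  = -(2/3)    [23 ≡ 2 mod 3]
  = (1/3)    [3 ≡ 3 mod 8 ⇒ (2/3) = -1]
  = 1    [(1/3) = 1]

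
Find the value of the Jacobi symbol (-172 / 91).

-1

(-172 / 91)
  = -(172 / 91)    [91 ≡ 3 mod 4 ⇒ (-1 / 91) = -1]
  = -(81 / 91)    [172 ≡ 81 mod 91]
  = -(91 / 81)    [QR: 81 ≡ 1 mod 4, sign kept]
  = -(10 / 81)    [91 ≡ 10 mod 81]
  = -(5 / 81)    [81 ≡ 1 mod 8 ⇒ (2 / 81) = +1]
  = -(81 / 5)    [QR: 5 ≡ 1 mod 4, sign kept]
  = -(1 / 5)    [81 ≡ 1 mod 5]
  = -1    [(1 / 5) = 1]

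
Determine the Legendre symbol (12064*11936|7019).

By multiplicativity, (12064·11936|7019) = (12064|7019)·(11936|7019).
First factor (12064|7019):
Reduce the numerator: 12064 ≡ 5045 (mod 7019), so (12064|7019) = (5045|7019).
5045 ≡ 1 (mod 4), so quadratic reciprocity gives (5045|7019) = (7019|5045). Reduce: 7019 ≡ 1974 (mod 5045). Now have (1974|5045).
Factor out 2: 1974 = 2·987. Since 5045 ≡ 5 (mod 8), (2|5045) = -1. Now have -(987|5045).
5045 ≡ 1 (mod 4), so quadratic reciprocity gives (987|5045) = (5045|987). Reduce: 5045 ≡ 110 (mod 987). Now have -(110|987).
Factor out 2: 110 = 2·55. Since 987 ≡ 3 (mod 8), (2|987) = -1. Now have (55|987).
Both 55 ≡ 3 and 987 ≡ 3 (mod 4), so reciprocity gives (55|987) = -(987|55). Reduce: 987 ≡ 52 (mod 55). Now have -(52|55).
Factor out 2: 52 = 2^2·13. Since 55 ≡ 7 (mod 8), (2|55) = +1, and (2|55)^2 = +1. Now have -(13|55).
13 ≡ 1 (mod 4), so quadratic reciprocity gives (13|55) = (55|13). Reduce: 55 ≡ 3 (mod 13). Now have -(3|13).
13 ≡ 1 (mod 4), so quadratic reciprocity gives (3|13) = (13|3). Reduce: 13 ≡ 1 (mod 3). Now have -(1|3).
(1|3) = 1. Collecting the sign factors: -1.
Second factor (11936|7019):
Reduce the numerator: 11936 ≡ 4917 (mod 7019), so (11936|7019) = (4917|7019).
4917 ≡ 1 (mod 4), so quadratic reciprocity gives (4917|7019) = (7019|4917). Reduce: 7019 ≡ 2102 (mod 4917). Now have (2102|4917).
Factor out 2: 2102 = 2·1051. Since 4917 ≡ 5 (mod 8), (2|4917) = -1. Now have -(1051|4917).
4917 ≡ 1 (mod 4), so quadratic reciprocity gives (1051|4917) = (4917|1051). Reduce: 4917 ≡ 713 (mod 1051). Now have -(713|1051).
713 ≡ 1 (mod 4), so quadratic reciprocity gives (713|1051) = (1051|713). Reduce: 1051 ≡ 338 (mod 713). Now have -(338|713).
Factor out 2: 338 = 2·169. Since 713 ≡ 1 (mod 8), (2|713) = +1. Now have -(169|713).
169 ≡ 1 (mod 4), so quadratic reciprocity gives (169|713) = (713|169). Reduce: 713 ≡ 37 (mod 169). Now have -(37|169).
37 ≡ 1 (mod 4), so quadratic reciprocity gives (37|169) = (169|37). Reduce: 169 ≡ 21 (mod 37). Now have -(21|37).
21 ≡ 1 (mod 4), so quadratic reciprocity gives (21|37) = (37|21). Reduce: 37 ≡ 16 (mod 21). Now have -(16|21).
Factor out 2: 16 = 2^4. Since 21 ≡ 5 (mod 8), (2|21) = -1, and (2|21)^4 = +1. Now have -(1|21).
(1|21) = 1. Collecting the sign factors: -1.
Product: (-1)·(-1) = 1.

1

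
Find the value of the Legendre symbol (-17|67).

-1

Reduce the numerator: -17 ≡ 50 (mod 67), so (-17|67) = (50|67).
Factor out 2: 50 = 2·25. Since 67 ≡ 3 (mod 8), (2|67) = -1. Now have -(25|67).
25 ≡ 1 (mod 4), so quadratic reciprocity gives (25|67) = (67|25). Reduce: 67 ≡ 17 (mod 25). Now have -(17|25).
17 ≡ 1 (mod 4), so quadratic reciprocity gives (17|25) = (25|17). Reduce: 25 ≡ 8 (mod 17). Now have -(8|17).
Factor out 2: 8 = 2^3. Since 17 ≡ 1 (mod 8), (2|17) = +1, and (2|17)^3 = +1. Now have -(1|17).
(1|17) = 1. Collecting the sign factors: -1.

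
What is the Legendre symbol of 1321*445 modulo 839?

-1

By multiplicativity, (1321·445|839) = (1321|839)·(445|839).
First factor (1321|839):
Reduce the numerator: 1321 ≡ 482 (mod 839), so (1321|839) = (482|839).
Factor out 2: 482 = 2·241. Since 839 ≡ 7 (mod 8), (2|839) = +1. Now have (241|839).
241 ≡ 1 (mod 4), so quadratic reciprocity gives (241|839) = (839|241). Reduce: 839 ≡ 116 (mod 241). Now have (116|241).
Factor out 2: 116 = 2^2·29. Since 241 ≡ 1 (mod 8), (2|241) = +1, and (2|241)^2 = +1. Now have (29|241).
29 ≡ 1 (mod 4), so quadratic reciprocity gives (29|241) = (241|29). Reduce: 241 ≡ 9 (mod 29). Now have (9|29).
9 ≡ 1 (mod 4), so quadratic reciprocity gives (9|29) = (29|9). Reduce: 29 ≡ 2 (mod 9). Now have (2|9).
Factor out 2: 2 = 2. Since 9 ≡ 1 (mod 8), (2|9) = +1. Now have (1|9).
(1|9) = 1. Collecting the sign factors: 1.
Second factor (445|839):
445 ≡ 1 (mod 4), so quadratic reciprocity gives (445|839) = (839|445). Reduce: 839 ≡ 394 (mod 445). Now have (394|445).
Factor out 2: 394 = 2·197. Since 445 ≡ 5 (mod 8), (2|445) = -1. Now have -(197|445).
197 ≡ 1 (mod 4), so quadratic reciprocity gives (197|445) = (445|197). Reduce: 445 ≡ 51 (mod 197). Now have -(51|197).
197 ≡ 1 (mod 4), so quadratic reciprocity gives (51|197) = (197|51). Reduce: 197 ≡ 44 (mod 51). Now have -(44|51).
Factor out 2: 44 = 2^2·11. Since 51 ≡ 3 (mod 8), (2|51) = -1, and (2|51)^2 = +1. Now have -(11|51).
Both 11 ≡ 3 and 51 ≡ 3 (mod 4), so reciprocity gives (11|51) = -(51|11). Reduce: 51 ≡ 7 (mod 11). Now have (7|11).
Both 7 ≡ 3 and 11 ≡ 3 (mod 4), so reciprocity gives (7|11) = -(11|7). Reduce: 11 ≡ 4 (mod 7). Now have -(4|7).
Factor out 2: 4 = 2^2. Since 7 ≡ 7 (mod 8), (2|7) = +1, and (2|7)^2 = +1. Now have -(1|7).
(1|7) = 1. Collecting the sign factors: -1.
Product: (1)·(-1) = -1.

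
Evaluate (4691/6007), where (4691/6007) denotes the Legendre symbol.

1

(4691/6007)
  = -(6007/4691)    [QR: both ≡ 3 mod 4, sign flips]
  = -(1316/4691)    [6007 ≡ 1316 mod 4691]
  = -(329/4691)    [4691 ≡ 3 mod 8 ⇒ (2/4691)^2 = +1]
  = -(4691/329)    [QR: 329 ≡ 1 mod 4, sign kept]
  = -(85/329)    [4691 ≡ 85 mod 329]
  = -(329/85)    [QR: 85 ≡ 1 mod 4, sign kept]
  = -(74/85)    [329 ≡ 74 mod 85]
  = (37/85)    [85 ≡ 5 mod 8 ⇒ (2/85) = -1]
  = (85/37)    [QR: 37 ≡ 1 mod 4, sign kept]
  = (11/37)    [85 ≡ 11 mod 37]
  = (37/11)    [QR: 37 ≡ 1 mod 4, sign kept]
  = (4/11)    [37 ≡ 4 mod 11]
  = (1/11)    [11 ≡ 3 mod 8 ⇒ (2/11)^2 = +1]
  = 1    [(1/11) = 1]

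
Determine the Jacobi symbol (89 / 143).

(89 / 143)
  = (143 / 89)    [QR: 89 ≡ 1 mod 4, sign kept]
  = (54 / 89)    [143 ≡ 54 mod 89]
  = (27 / 89)    [89 ≡ 1 mod 8 ⇒ (2 / 89) = +1]
  = (89 / 27)    [QR: 89 ≡ 1 mod 4, sign kept]
  = (8 / 27)    [89 ≡ 8 mod 27]
  = -(1 / 27)    [27 ≡ 3 mod 8 ⇒ (2 / 27)^3 = -1]
  = -1    [(1 / 27) = 1]

-1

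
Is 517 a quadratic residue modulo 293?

yes

(517|293)
  = (224|293)    [517 ≡ 224 mod 293]
  = -(7|293)    [293 ≡ 5 mod 8 ⇒ (2|293)^5 = -1]
  = -(293|7)    [QR: 293 ≡ 1 mod 4, sign kept]
  = -(6|7)    [293 ≡ 6 mod 7]
  = -(3|7)    [7 ≡ 7 mod 8 ⇒ (2|7) = +1]
  = (7|3)    [QR: both ≡ 3 mod 4, sign flips]
  = (1|3)    [7 ≡ 1 mod 3]
  = 1    [(1|3) = 1]
(517|293) = 1, and 293 is prime, so 517 is a quadratic residue mod 293.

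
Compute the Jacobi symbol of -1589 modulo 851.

1

Reduce the numerator: -1589 ≡ 113 (mod 851), so (-1589/851) = (113/851).
113 ≡ 1 (mod 4), so quadratic reciprocity gives (113/851) = (851/113). Reduce: 851 ≡ 60 (mod 113). Now have (60/113).
Factor out 2: 60 = 2^2·15. Since 113 ≡ 1 (mod 8), (2/113) = +1, and (2/113)^2 = +1. Now have (15/113).
113 ≡ 1 (mod 4), so quadratic reciprocity gives (15/113) = (113/15). Reduce: 113 ≡ 8 (mod 15). Now have (8/15).
Factor out 2: 8 = 2^3. Since 15 ≡ 7 (mod 8), (2/15) = +1, and (2/15)^3 = +1. Now have (1/15).
(1/15) = 1. Collecting the sign factors: 1.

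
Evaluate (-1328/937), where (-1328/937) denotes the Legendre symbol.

-1

(-1328/937)
  = (546/937)    [-1328 ≡ 546 mod 937]
  = (273/937)    [937 ≡ 1 mod 8 ⇒ (2/937) = +1]
  = (937/273)    [QR: 273 ≡ 1 mod 4, sign kept]
  = (118/273)    [937 ≡ 118 mod 273]
  = (59/273)    [273 ≡ 1 mod 8 ⇒ (2/273) = +1]
  = (273/59)    [QR: 273 ≡ 1 mod 4, sign kept]
  = (37/59)    [273 ≡ 37 mod 59]
  = (59/37)    [QR: 37 ≡ 1 mod 4, sign kept]
  = (22/37)    [59 ≡ 22 mod 37]
  = -(11/37)    [37 ≡ 5 mod 8 ⇒ (2/37) = -1]
  = -(37/11)    [QR: 37 ≡ 1 mod 4, sign kept]
  = -(4/11)    [37 ≡ 4 mod 11]
  = -(1/11)    [11 ≡ 3 mod 8 ⇒ (2/11)^2 = +1]
  = -1    [(1/11) = 1]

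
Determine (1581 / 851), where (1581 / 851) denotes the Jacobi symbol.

-1

Reduce the numerator: 1581 ≡ 730 (mod 851), so (1581 / 851) = (730 / 851).
Factor out 2: 730 = 2·365. Since 851 ≡ 3 (mod 8), (2 / 851) = -1. Now have -(365 / 851).
365 ≡ 1 (mod 4), so quadratic reciprocity gives (365 / 851) = (851 / 365). Reduce: 851 ≡ 121 (mod 365). Now have -(121 / 365).
121 ≡ 1 (mod 4), so quadratic reciprocity gives (121 / 365) = (365 / 121). Reduce: 365 ≡ 2 (mod 121). Now have -(2 / 121).
Factor out 2: 2 = 2. Since 121 ≡ 1 (mod 8), (2 / 121) = +1. Now have -(1 / 121).
(1 / 121) = 1. Collecting the sign factors: -1.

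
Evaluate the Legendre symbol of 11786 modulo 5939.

-1

(11786 / 5939)
  = (5847 / 5939)    [11786 ≡ 5847 mod 5939]
  = -(5939 / 5847)    [QR: both ≡ 3 mod 4, sign flips]
  = -(92 / 5847)    [5939 ≡ 92 mod 5847]
  = -(23 / 5847)    [5847 ≡ 7 mod 8 ⇒ (2 / 5847)^2 = +1]
  = (5847 / 23)    [QR: both ≡ 3 mod 4, sign flips]
  = (5 / 23)    [5847 ≡ 5 mod 23]
  = (23 / 5)    [QR: 5 ≡ 1 mod 4, sign kept]
  = (3 / 5)    [23 ≡ 3 mod 5]
  = (5 / 3)    [QR: 5 ≡ 1 mod 4, sign kept]
  = (2 / 3)    [5 ≡ 2 mod 3]
  = -(1 / 3)    [3 ≡ 3 mod 8 ⇒ (2 / 3) = -1]
  = -1    [(1 / 3) = 1]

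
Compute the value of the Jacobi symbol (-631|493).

(-631|493)
  = (355|493)    [-631 ≡ 355 mod 493]
  = (493|355)    [QR: 493 ≡ 1 mod 4, sign kept]
  = (138|355)    [493 ≡ 138 mod 355]
  = -(69|355)    [355 ≡ 3 mod 8 ⇒ (2|355) = -1]
  = -(355|69)    [QR: 69 ≡ 1 mod 4, sign kept]
  = -(10|69)    [355 ≡ 10 mod 69]
  = (5|69)    [69 ≡ 5 mod 8 ⇒ (2|69) = -1]
  = (69|5)    [QR: 5 ≡ 1 mod 4, sign kept]
  = (4|5)    [69 ≡ 4 mod 5]
  = (1|5)    [5 ≡ 5 mod 8 ⇒ (2|5)^2 = +1]
  = 1    [(1|5) = 1]

1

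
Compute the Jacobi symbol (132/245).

-1

Factor out 2: 132 = 2^2·33. Since 245 ≡ 5 (mod 8), (2/245) = -1, and (2/245)^2 = +1. Now have (33/245).
33 ≡ 1 (mod 4), so quadratic reciprocity gives (33/245) = (245/33). Reduce: 245 ≡ 14 (mod 33). Now have (14/33).
Factor out 2: 14 = 2·7. Since 33 ≡ 1 (mod 8), (2/33) = +1. Now have (7/33).
33 ≡ 1 (mod 4), so quadratic reciprocity gives (7/33) = (33/7). Reduce: 33 ≡ 5 (mod 7). Now have (5/7).
5 ≡ 1 (mod 4), so quadratic reciprocity gives (5/7) = (7/5). Reduce: 7 ≡ 2 (mod 5). Now have (2/5).
Factor out 2: 2 = 2. Since 5 ≡ 5 (mod 8), (2/5) = -1. Now have -(1/5).
(1/5) = 1. Collecting the sign factors: -1.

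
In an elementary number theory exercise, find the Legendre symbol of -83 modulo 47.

-1

(-83/47)
  = -(83/47)    [47 ≡ 3 mod 4 ⇒ (-1/47) = -1]
  = -(36/47)    [83 ≡ 36 mod 47]
  = -(9/47)    [47 ≡ 7 mod 8 ⇒ (2/47)^2 = +1]
  = -(47/9)    [QR: 9 ≡ 1 mod 4, sign kept]
  = -(2/9)    [47 ≡ 2 mod 9]
  = -(1/9)    [9 ≡ 1 mod 8 ⇒ (2/9) = +1]
  = -1    [(1/9) = 1]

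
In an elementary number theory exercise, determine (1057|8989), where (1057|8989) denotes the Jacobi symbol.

1

1057 ≡ 1 (mod 4), so quadratic reciprocity gives (1057|8989) = (8989|1057). Reduce: 8989 ≡ 533 (mod 1057). Now have (533|1057).
533 ≡ 1 (mod 4), so quadratic reciprocity gives (533|1057) = (1057|533). Reduce: 1057 ≡ 524 (mod 533). Now have (524|533).
Factor out 2: 524 = 2^2·131. Since 533 ≡ 5 (mod 8), (2|533) = -1, and (2|533)^2 = +1. Now have (131|533).
533 ≡ 1 (mod 4), so quadratic reciprocity gives (131|533) = (533|131). Reduce: 533 ≡ 9 (mod 131). Now have (9|131).
9 ≡ 1 (mod 4), so quadratic reciprocity gives (9|131) = (131|9). Reduce: 131 ≡ 5 (mod 9). Now have (5|9).
5 ≡ 1 (mod 4), so quadratic reciprocity gives (5|9) = (9|5). Reduce: 9 ≡ 4 (mod 5). Now have (4|5).
Factor out 2: 4 = 2^2. Since 5 ≡ 5 (mod 8), (2|5) = -1, and (2|5)^2 = +1. Now have (1|5).
(1|5) = 1. Collecting the sign factors: 1.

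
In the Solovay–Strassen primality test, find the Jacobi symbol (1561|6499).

-1

1561 ≡ 1 (mod 4), so quadratic reciprocity gives (1561|6499) = (6499|1561). Reduce: 6499 ≡ 255 (mod 1561). Now have (255|1561).
1561 ≡ 1 (mod 4), so quadratic reciprocity gives (255|1561) = (1561|255). Reduce: 1561 ≡ 31 (mod 255). Now have (31|255).
Both 31 ≡ 3 and 255 ≡ 3 (mod 4), so reciprocity gives (31|255) = -(255|31). Reduce: 255 ≡ 7 (mod 31). Now have -(7|31).
Both 7 ≡ 3 and 31 ≡ 3 (mod 4), so reciprocity gives (7|31) = -(31|7). Reduce: 31 ≡ 3 (mod 7). Now have (3|7).
Both 3 ≡ 3 and 7 ≡ 3 (mod 4), so reciprocity gives (3|7) = -(7|3). Reduce: 7 ≡ 1 (mod 3). Now have -(1|3).
(1|3) = 1. Collecting the sign factors: -1.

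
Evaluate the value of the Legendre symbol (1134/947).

(1134/947)
  = (187/947)    [1134 ≡ 187 mod 947]
  = -(947/187)    [QR: both ≡ 3 mod 4, sign flips]
  = -(12/187)    [947 ≡ 12 mod 187]
  = -(3/187)    [187 ≡ 3 mod 8 ⇒ (2/187)^2 = +1]
  = (187/3)    [QR: both ≡ 3 mod 4, sign flips]
  = (1/3)    [187 ≡ 1 mod 3]
  = 1    [(1/3) = 1]

1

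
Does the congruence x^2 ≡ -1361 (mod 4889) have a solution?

yes

Reduce the numerator: -1361 ≡ 3528 (mod 4889), so (-1361/4889) = (3528/4889).
Factor out 2: 3528 = 2^3·441. Since 4889 ≡ 1 (mod 8), (2/4889) = +1, and (2/4889)^3 = +1. Now have (441/4889).
441 ≡ 1 (mod 4), so quadratic reciprocity gives (441/4889) = (4889/441). Reduce: 4889 ≡ 38 (mod 441). Now have (38/441).
Factor out 2: 38 = 2·19. Since 441 ≡ 1 (mod 8), (2/441) = +1. Now have (19/441).
441 ≡ 1 (mod 4), so quadratic reciprocity gives (19/441) = (441/19). Reduce: 441 ≡ 4 (mod 19). Now have (4/19).
Factor out 2: 4 = 2^2. Since 19 ≡ 3 (mod 8), (2/19) = -1, and (2/19)^2 = +1. Now have (1/19).
(1/19) = 1. Collecting the sign factors: 1.
(-1361/4889) = 1, and 4889 is prime, so -1361 is a quadratic residue mod 4889.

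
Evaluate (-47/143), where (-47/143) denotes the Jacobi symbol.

1

(-47/143)
  = -(47/143)    [143 ≡ 3 mod 4 ⇒ (-1/143) = -1]
  = (143/47)    [QR: both ≡ 3 mod 4, sign flips]
  = (2/47)    [143 ≡ 2 mod 47]
  = (1/47)    [47 ≡ 7 mod 8 ⇒ (2/47) = +1]
  = 1    [(1/47) = 1]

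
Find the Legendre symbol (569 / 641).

1

569 ≡ 1 (mod 4), so quadratic reciprocity gives (569 / 641) = (641 / 569). Reduce: 641 ≡ 72 (mod 569). Now have (72 / 569).
Factor out 2: 72 = 2^3·9. Since 569 ≡ 1 (mod 8), (2 / 569) = +1, and (2 / 569)^3 = +1. Now have (9 / 569).
9 ≡ 1 (mod 4), so quadratic reciprocity gives (9 / 569) = (569 / 9). Reduce: 569 ≡ 2 (mod 9). Now have (2 / 9).
Factor out 2: 2 = 2. Since 9 ≡ 1 (mod 8), (2 / 9) = +1. Now have (1 / 9).
(1 / 9) = 1. Collecting the sign factors: 1.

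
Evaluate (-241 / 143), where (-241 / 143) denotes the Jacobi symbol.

(-241 / 143)
  = (45 / 143)    [-241 ≡ 45 mod 143]
  = (143 / 45)    [QR: 45 ≡ 1 mod 4, sign kept]
  = (8 / 45)    [143 ≡ 8 mod 45]
  = -(1 / 45)    [45 ≡ 5 mod 8 ⇒ (2 / 45)^3 = -1]
  = -1    [(1 / 45) = 1]

-1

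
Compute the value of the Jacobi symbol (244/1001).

(244/1001)
  = (61/1001)    [1001 ≡ 1 mod 8 ⇒ (2/1001)^2 = +1]
  = (1001/61)    [QR: 61 ≡ 1 mod 4, sign kept]
  = (25/61)    [1001 ≡ 25 mod 61]
  = (61/25)    [QR: 25 ≡ 1 mod 4, sign kept]
  = (11/25)    [61 ≡ 11 mod 25]
  = (25/11)    [QR: 25 ≡ 1 mod 4, sign kept]
  = (3/11)    [25 ≡ 3 mod 11]
  = -(11/3)    [QR: both ≡ 3 mod 4, sign flips]
  = -(2/3)    [11 ≡ 2 mod 3]
  = (1/3)    [3 ≡ 3 mod 8 ⇒ (2/3) = -1]
  = 1    [(1/3) = 1]

1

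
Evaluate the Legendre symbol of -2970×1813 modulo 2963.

By multiplicativity, (-2970·1813/2963) = (-2970/2963)·(1813/2963).
First factor (-2970/2963):
Reduce the numerator: -2970 ≡ 2956 (mod 2963), so (-2970/2963) = (2956/2963).
Factor out 2: 2956 = 2^2·739. Since 2963 ≡ 3 (mod 8), (2/2963) = -1, and (2/2963)^2 = +1. Now have (739/2963).
Both 739 ≡ 3 and 2963 ≡ 3 (mod 4), so reciprocity gives (739/2963) = -(2963/739). Reduce: 2963 ≡ 7 (mod 739). Now have -(7/739).
Both 7 ≡ 3 and 739 ≡ 3 (mod 4), so reciprocity gives (7/739) = -(739/7). Reduce: 739 ≡ 4 (mod 7). Now have (4/7).
Factor out 2: 4 = 2^2. Since 7 ≡ 7 (mod 8), (2/7) = +1, and (2/7)^2 = +1. Now have (1/7).
(1/7) = 1. Collecting the sign factors: 1.
Second factor (1813/2963):
1813 ≡ 1 (mod 4), so quadratic reciprocity gives (1813/2963) = (2963/1813). Reduce: 2963 ≡ 1150 (mod 1813). Now have (1150/1813).
Factor out 2: 1150 = 2·575. Since 1813 ≡ 5 (mod 8), (2/1813) = -1. Now have -(575/1813).
1813 ≡ 1 (mod 4), so quadratic reciprocity gives (575/1813) = (1813/575). Reduce: 1813 ≡ 88 (mod 575). Now have -(88/575).
Factor out 2: 88 = 2^3·11. Since 575 ≡ 7 (mod 8), (2/575) = +1, and (2/575)^3 = +1. Now have -(11/575).
Both 11 ≡ 3 and 575 ≡ 3 (mod 4), so reciprocity gives (11/575) = -(575/11). Reduce: 575 ≡ 3 (mod 11). Now have (3/11).
Both 3 ≡ 3 and 11 ≡ 3 (mod 4), so reciprocity gives (3/11) = -(11/3). Reduce: 11 ≡ 2 (mod 3). Now have -(2/3).
Factor out 2: 2 = 2. Since 3 ≡ 3 (mod 8), (2/3) = -1. Now have (1/3).
(1/3) = 1. Collecting the sign factors: 1.
Product: (1)·(1) = 1.

1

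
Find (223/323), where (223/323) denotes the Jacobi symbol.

-1

(223/323)
  = -(323/223)    [QR: both ≡ 3 mod 4, sign flips]
  = -(100/223)    [323 ≡ 100 mod 223]
  = -(25/223)    [223 ≡ 7 mod 8 ⇒ (2/223)^2 = +1]
  = -(223/25)    [QR: 25 ≡ 1 mod 4, sign kept]
  = -(23/25)    [223 ≡ 23 mod 25]
  = -(25/23)    [QR: 25 ≡ 1 mod 4, sign kept]
  = -(2/23)    [25 ≡ 2 mod 23]
  = -(1/23)    [23 ≡ 7 mod 8 ⇒ (2/23) = +1]
  = -1    [(1/23) = 1]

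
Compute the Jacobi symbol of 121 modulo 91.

Reduce the numerator: 121 ≡ 30 (mod 91), so (121 / 91) = (30 / 91).
Factor out 2: 30 = 2·15. Since 91 ≡ 3 (mod 8), (2 / 91) = -1. Now have -(15 / 91).
Both 15 ≡ 3 and 91 ≡ 3 (mod 4), so reciprocity gives (15 / 91) = -(91 / 15). Reduce: 91 ≡ 1 (mod 15). Now have (1 / 15).
(1 / 15) = 1. Collecting the sign factors: 1.

1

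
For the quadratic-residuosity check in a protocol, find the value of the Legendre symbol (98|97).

1

(98|97)
  = (1|97)    [98 ≡ 1 mod 97]
  = 1    [(1|97) = 1]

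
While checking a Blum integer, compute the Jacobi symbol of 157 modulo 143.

Reduce the numerator: 157 ≡ 14 (mod 143), so (157/143) = (14/143).
Factor out 2: 14 = 2·7. Since 143 ≡ 7 (mod 8), (2/143) = +1. Now have (7/143).
Both 7 ≡ 3 and 143 ≡ 3 (mod 4), so reciprocity gives (7/143) = -(143/7). Reduce: 143 ≡ 3 (mod 7). Now have -(3/7).
Both 3 ≡ 3 and 7 ≡ 3 (mod 4), so reciprocity gives (3/7) = -(7/3). Reduce: 7 ≡ 1 (mod 3). Now have (1/3).
(1/3) = 1. Collecting the sign factors: 1.

1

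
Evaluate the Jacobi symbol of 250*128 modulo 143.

By multiplicativity, (250·128 / 143) = (250 / 143)·(128 / 143).
First factor (250 / 143):
Reduce the numerator: 250 ≡ 107 (mod 143), so (250 / 143) = (107 / 143).
Both 107 ≡ 3 and 143 ≡ 3 (mod 4), so reciprocity gives (107 / 143) = -(143 / 107). Reduce: 143 ≡ 36 (mod 107). Now have -(36 / 107).
Factor out 2: 36 = 2^2·9. Since 107 ≡ 3 (mod 8), (2 / 107) = -1, and (2 / 107)^2 = +1. Now have -(9 / 107).
9 ≡ 1 (mod 4), so quadratic reciprocity gives (9 / 107) = (107 / 9). Reduce: 107 ≡ 8 (mod 9). Now have -(8 / 9).
Factor out 2: 8 = 2^3. Since 9 ≡ 1 (mod 8), (2 / 9) = +1, and (2 / 9)^3 = +1. Now have -(1 / 9).
(1 / 9) = 1. Collecting the sign factors: -1.
Second factor (128 / 143):
Factor out 2: 128 = 2^7. Since 143 ≡ 7 (mod 8), (2 / 143) = +1, and (2 / 143)^7 = +1. Now have (1 / 143).
(1 / 143) = 1. Collecting the sign factors: 1.
Product: (-1)·(1) = -1.

-1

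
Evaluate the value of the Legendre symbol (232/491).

1

Factor out 2: 232 = 2^3·29. Since 491 ≡ 3 (mod 8), (2/491) = -1, and (2/491)^3 = -1. Now have -(29/491).
29 ≡ 1 (mod 4), so quadratic reciprocity gives (29/491) = (491/29). Reduce: 491 ≡ 27 (mod 29). Now have -(27/29).
29 ≡ 1 (mod 4), so quadratic reciprocity gives (27/29) = (29/27). Reduce: 29 ≡ 2 (mod 27). Now have -(2/27).
Factor out 2: 2 = 2. Since 27 ≡ 3 (mod 8), (2/27) = -1. Now have (1/27).
(1/27) = 1. Collecting the sign factors: 1.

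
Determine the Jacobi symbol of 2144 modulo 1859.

-1

(2144 / 1859)
  = (285 / 1859)    [2144 ≡ 285 mod 1859]
  = (1859 / 285)    [QR: 285 ≡ 1 mod 4, sign kept]
  = (149 / 285)    [1859 ≡ 149 mod 285]
  = (285 / 149)    [QR: 149 ≡ 1 mod 4, sign kept]
  = (136 / 149)    [285 ≡ 136 mod 149]
  = -(17 / 149)    [149 ≡ 5 mod 8 ⇒ (2 / 149)^3 = -1]
  = -(149 / 17)    [QR: 17 ≡ 1 mod 4, sign kept]
  = -(13 / 17)    [149 ≡ 13 mod 17]
  = -(17 / 13)    [QR: 13 ≡ 1 mod 4, sign kept]
  = -(4 / 13)    [17 ≡ 4 mod 13]
  = -(1 / 13)    [13 ≡ 5 mod 8 ⇒ (2 / 13)^2 = +1]
  = -1    [(1 / 13) = 1]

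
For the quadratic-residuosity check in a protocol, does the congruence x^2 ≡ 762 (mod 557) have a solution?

Reduce the numerator: 762 ≡ 205 (mod 557), so (762|557) = (205|557).
205 ≡ 1 (mod 4), so quadratic reciprocity gives (205|557) = (557|205). Reduce: 557 ≡ 147 (mod 205). Now have (147|205).
205 ≡ 1 (mod 4), so quadratic reciprocity gives (147|205) = (205|147). Reduce: 205 ≡ 58 (mod 147). Now have (58|147).
Factor out 2: 58 = 2·29. Since 147 ≡ 3 (mod 8), (2|147) = -1. Now have -(29|147).
29 ≡ 1 (mod 4), so quadratic reciprocity gives (29|147) = (147|29). Reduce: 147 ≡ 2 (mod 29). Now have -(2|29).
Factor out 2: 2 = 2. Since 29 ≡ 5 (mod 8), (2|29) = -1. Now have (1|29).
(1|29) = 1. Collecting the sign factors: 1.
The Legendre symbol is 1, so x^2 ≡ 762 (mod 557) has solution.

yes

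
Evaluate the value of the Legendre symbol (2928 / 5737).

1

(2928 / 5737)
  = (183 / 5737)    [5737 ≡ 1 mod 8 ⇒ (2 / 5737)^4 = +1]
  = (5737 / 183)    [QR: 5737 ≡ 1 mod 4, sign kept]
  = (64 / 183)    [5737 ≡ 64 mod 183]
  = (1 / 183)    [183 ≡ 7 mod 8 ⇒ (2 / 183)^6 = +1]
  = 1    [(1 / 183) = 1]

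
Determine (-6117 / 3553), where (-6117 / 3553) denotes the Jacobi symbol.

(-6117 / 3553)
  = (989 / 3553)    [-6117 ≡ 989 mod 3553]
  = (3553 / 989)    [QR: 989 ≡ 1 mod 4, sign kept]
  = (586 / 989)    [3553 ≡ 586 mod 989]
  = -(293 / 989)    [989 ≡ 5 mod 8 ⇒ (2 / 989) = -1]
  = -(989 / 293)    [QR: 293 ≡ 1 mod 4, sign kept]
  = -(110 / 293)    [989 ≡ 110 mod 293]
  = (55 / 293)    [293 ≡ 5 mod 8 ⇒ (2 / 293) = -1]
  = (293 / 55)    [QR: 293 ≡ 1 mod 4, sign kept]
  = (18 / 55)    [293 ≡ 18 mod 55]
  = (9 / 55)    [55 ≡ 7 mod 8 ⇒ (2 / 55) = +1]
  = (55 / 9)    [QR: 9 ≡ 1 mod 4, sign kept]
  = (1 / 9)    [55 ≡ 1 mod 9]
  = 1    [(1 / 9) = 1]

1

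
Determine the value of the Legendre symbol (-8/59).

1

(-8/59)
  = (51/59)    [-8 ≡ 51 mod 59]
  = -(59/51)    [QR: both ≡ 3 mod 4, sign flips]
  = -(8/51)    [59 ≡ 8 mod 51]
  = (1/51)    [51 ≡ 3 mod 8 ⇒ (2/51)^3 = -1]
  = 1    [(1/51) = 1]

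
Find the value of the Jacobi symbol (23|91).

(23|91)
  = -(91|23)    [QR: both ≡ 3 mod 4, sign flips]
  = -(22|23)    [91 ≡ 22 mod 23]
  = -(11|23)    [23 ≡ 7 mod 8 ⇒ (2|23) = +1]
  = (23|11)    [QR: both ≡ 3 mod 4, sign flips]
  = (1|11)    [23 ≡ 1 mod 11]
  = 1    [(1|11) = 1]

1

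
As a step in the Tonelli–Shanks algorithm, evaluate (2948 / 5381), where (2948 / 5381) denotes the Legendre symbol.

-1

Factor out 2: 2948 = 2^2·737. Since 5381 ≡ 5 (mod 8), (2 / 5381) = -1, and (2 / 5381)^2 = +1. Now have (737 / 5381).
737 ≡ 1 (mod 4), so quadratic reciprocity gives (737 / 5381) = (5381 / 737). Reduce: 5381 ≡ 222 (mod 737). Now have (222 / 737).
Factor out 2: 222 = 2·111. Since 737 ≡ 1 (mod 8), (2 / 737) = +1. Now have (111 / 737).
737 ≡ 1 (mod 4), so quadratic reciprocity gives (111 / 737) = (737 / 111). Reduce: 737 ≡ 71 (mod 111). Now have (71 / 111).
Both 71 ≡ 3 and 111 ≡ 3 (mod 4), so reciprocity gives (71 / 111) = -(111 / 71). Reduce: 111 ≡ 40 (mod 71). Now have -(40 / 71).
Factor out 2: 40 = 2^3·5. Since 71 ≡ 7 (mod 8), (2 / 71) = +1, and (2 / 71)^3 = +1. Now have -(5 / 71).
5 ≡ 1 (mod 4), so quadratic reciprocity gives (5 / 71) = (71 / 5). Reduce: 71 ≡ 1 (mod 5). Now have -(1 / 5).
(1 / 5) = 1. Collecting the sign factors: -1.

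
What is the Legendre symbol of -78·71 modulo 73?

By multiplicativity, (-78·71/73) = (-78/73)·(71/73).
First factor (-78/73):
(-78/73)
  = (78/73)    [73 ≡ 1 mod 4 ⇒ (-1/73) = +1]
  = (5/73)    [78 ≡ 5 mod 73]
  = (73/5)    [QR: 5 ≡ 1 mod 4, sign kept]
  = (3/5)    [73 ≡ 3 mod 5]
  = (5/3)    [QR: 5 ≡ 1 mod 4, sign kept]
  = (2/3)    [5 ≡ 2 mod 3]
  = -(1/3)    [3 ≡ 3 mod 8 ⇒ (2/3) = -1]
  = -1    [(1/3) = 1]
Second factor (71/73):
(71/73)
  = (73/71)    [QR: 73 ≡ 1 mod 4, sign kept]
  = (2/71)    [73 ≡ 2 mod 71]
  = (1/71)    [71 ≡ 7 mod 8 ⇒ (2/71) = +1]
  = 1    [(1/71) = 1]
Product: (-1)·(1) = -1.

-1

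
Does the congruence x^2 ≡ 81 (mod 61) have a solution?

Reduce the numerator: 81 ≡ 20 (mod 61), so (81|61) = (20|61).
Factor out 2: 20 = 2^2·5. Since 61 ≡ 5 (mod 8), (2|61) = -1, and (2|61)^2 = +1. Now have (5|61).
5 ≡ 1 (mod 4), so quadratic reciprocity gives (5|61) = (61|5). Reduce: 61 ≡ 1 (mod 5). Now have (1|5).
(1|5) = 1. Collecting the sign factors: 1.
The Legendre symbol is 1, so x^2 ≡ 81 (mod 61) has solution.

yes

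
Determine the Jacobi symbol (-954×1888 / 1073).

-1

By multiplicativity, (-954·1888 / 1073) = (-954 / 1073)·(1888 / 1073).
First factor (-954 / 1073):
Reduce the numerator: -954 ≡ 119 (mod 1073), so (-954 / 1073) = (119 / 1073).
1073 ≡ 1 (mod 4), so quadratic reciprocity gives (119 / 1073) = (1073 / 119). Reduce: 1073 ≡ 2 (mod 119). Now have (2 / 119).
Factor out 2: 2 = 2. Since 119 ≡ 7 (mod 8), (2 / 119) = +1. Now have (1 / 119).
(1 / 119) = 1. Collecting the sign factors: 1.
Second factor (1888 / 1073):
Reduce the numerator: 1888 ≡ 815 (mod 1073), so (1888 / 1073) = (815 / 1073).
1073 ≡ 1 (mod 4), so quadratic reciprocity gives (815 / 1073) = (1073 / 815). Reduce: 1073 ≡ 258 (mod 815). Now have (258 / 815).
Factor out 2: 258 = 2·129. Since 815 ≡ 7 (mod 8), (2 / 815) = +1. Now have (129 / 815).
129 ≡ 1 (mod 4), so quadratic reciprocity gives (129 / 815) = (815 / 129). Reduce: 815 ≡ 41 (mod 129). Now have (41 / 129).
41 ≡ 1 (mod 4), so quadratic reciprocity gives (41 / 129) = (129 / 41). Reduce: 129 ≡ 6 (mod 41). Now have (6 / 41).
Factor out 2: 6 = 2·3. Since 41 ≡ 1 (mod 8), (2 / 41) = +1. Now have (3 / 41).
41 ≡ 1 (mod 4), so quadratic reciprocity gives (3 / 41) = (41 / 3). Reduce: 41 ≡ 2 (mod 3). Now have (2 / 3).
Factor out 2: 2 = 2. Since 3 ≡ 3 (mod 8), (2 / 3) = -1. Now have -(1 / 3).
(1 / 3) = 1. Collecting the sign factors: -1.
Product: (1)·(-1) = -1.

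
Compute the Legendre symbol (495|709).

1

709 ≡ 1 (mod 4), so quadratic reciprocity gives (495|709) = (709|495). Reduce: 709 ≡ 214 (mod 495). Now have (214|495).
Factor out 2: 214 = 2·107. Since 495 ≡ 7 (mod 8), (2|495) = +1. Now have (107|495).
Both 107 ≡ 3 and 495 ≡ 3 (mod 4), so reciprocity gives (107|495) = -(495|107). Reduce: 495 ≡ 67 (mod 107). Now have -(67|107).
Both 67 ≡ 3 and 107 ≡ 3 (mod 4), so reciprocity gives (67|107) = -(107|67). Reduce: 107 ≡ 40 (mod 67). Now have (40|67).
Factor out 2: 40 = 2^3·5. Since 67 ≡ 3 (mod 8), (2|67) = -1, and (2|67)^3 = -1. Now have -(5|67).
5 ≡ 1 (mod 4), so quadratic reciprocity gives (5|67) = (67|5). Reduce: 67 ≡ 2 (mod 5). Now have -(2|5).
Factor out 2: 2 = 2. Since 5 ≡ 5 (mod 8), (2|5) = -1. Now have (1|5).
(1|5) = 1. Collecting the sign factors: 1.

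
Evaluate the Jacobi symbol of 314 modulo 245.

1

Reduce the numerator: 314 ≡ 69 (mod 245), so (314/245) = (69/245).
69 ≡ 1 (mod 4), so quadratic reciprocity gives (69/245) = (245/69). Reduce: 245 ≡ 38 (mod 69). Now have (38/69).
Factor out 2: 38 = 2·19. Since 69 ≡ 5 (mod 8), (2/69) = -1. Now have -(19/69).
69 ≡ 1 (mod 4), so quadratic reciprocity gives (19/69) = (69/19). Reduce: 69 ≡ 12 (mod 19). Now have -(12/19).
Factor out 2: 12 = 2^2·3. Since 19 ≡ 3 (mod 8), (2/19) = -1, and (2/19)^2 = +1. Now have -(3/19).
Both 3 ≡ 3 and 19 ≡ 3 (mod 4), so reciprocity gives (3/19) = -(19/3). Reduce: 19 ≡ 1 (mod 3). Now have (1/3).
(1/3) = 1. Collecting the sign factors: 1.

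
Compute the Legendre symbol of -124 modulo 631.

(-124 / 631)
  = (507 / 631)    [-124 ≡ 507 mod 631]
  = -(631 / 507)    [QR: both ≡ 3 mod 4, sign flips]
  = -(124 / 507)    [631 ≡ 124 mod 507]
  = -(31 / 507)    [507 ≡ 3 mod 8 ⇒ (2 / 507)^2 = +1]
  = (507 / 31)    [QR: both ≡ 3 mod 4, sign flips]
  = (11 / 31)    [507 ≡ 11 mod 31]
  = -(31 / 11)    [QR: both ≡ 3 mod 4, sign flips]
  = -(9 / 11)    [31 ≡ 9 mod 11]
  = -(11 / 9)    [QR: 9 ≡ 1 mod 4, sign kept]
  = -(2 / 9)    [11 ≡ 2 mod 9]
  = -(1 / 9)    [9 ≡ 1 mod 8 ⇒ (2 / 9) = +1]
  = -1    [(1 / 9) = 1]

-1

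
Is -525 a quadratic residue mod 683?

(-525|683)
  = -(525|683)    [683 ≡ 3 mod 4 ⇒ (-1|683) = -1]
  = -(683|525)    [QR: 525 ≡ 1 mod 4, sign kept]
  = -(158|525)    [683 ≡ 158 mod 525]
  = (79|525)    [525 ≡ 5 mod 8 ⇒ (2|525) = -1]
  = (525|79)    [QR: 525 ≡ 1 mod 4, sign kept]
  = (51|79)    [525 ≡ 51 mod 79]
  = -(79|51)    [QR: both ≡ 3 mod 4, sign flips]
  = -(28|51)    [79 ≡ 28 mod 51]
  = -(7|51)    [51 ≡ 3 mod 8 ⇒ (2|51)^2 = +1]
  = (51|7)    [QR: both ≡ 3 mod 4, sign flips]
  = (2|7)    [51 ≡ 2 mod 7]
  = (1|7)    [7 ≡ 7 mod 8 ⇒ (2|7) = +1]
  = 1    [(1|7) = 1]
The Legendre symbol is 1, so x^2 ≡ -525 (mod 683) has solution.

yes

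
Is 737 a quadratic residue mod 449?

Reduce the numerator: 737 ≡ 288 (mod 449), so (737/449) = (288/449).
Factor out 2: 288 = 2^5·9. Since 449 ≡ 1 (mod 8), (2/449) = +1, and (2/449)^5 = +1. Now have (9/449).
9 ≡ 1 (mod 4), so quadratic reciprocity gives (9/449) = (449/9). Reduce: 449 ≡ 8 (mod 9). Now have (8/9).
Factor out 2: 8 = 2^3. Since 9 ≡ 1 (mod 8), (2/9) = +1, and (2/9)^3 = +1. Now have (1/9).
(1/9) = 1. Collecting the sign factors: 1.
(737/449) = 1, and 449 is prime, so 737 is a quadratic residue mod 449.

yes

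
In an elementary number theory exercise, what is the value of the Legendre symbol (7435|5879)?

(7435|5879)
  = (1556|5879)    [7435 ≡ 1556 mod 5879]
  = (389|5879)    [5879 ≡ 7 mod 8 ⇒ (2|5879)^2 = +1]
  = (5879|389)    [QR: 389 ≡ 1 mod 4, sign kept]
  = (44|389)    [5879 ≡ 44 mod 389]
  = (11|389)    [389 ≡ 5 mod 8 ⇒ (2|389)^2 = +1]
  = (389|11)    [QR: 389 ≡ 1 mod 4, sign kept]
  = (4|11)    [389 ≡ 4 mod 11]
  = (1|11)    [11 ≡ 3 mod 8 ⇒ (2|11)^2 = +1]
  = 1    [(1|11) = 1]

1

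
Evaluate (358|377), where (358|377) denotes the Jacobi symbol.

Factor out 2: 358 = 2·179. Since 377 ≡ 1 (mod 8), (2|377) = +1. Now have (179|377).
377 ≡ 1 (mod 4), so quadratic reciprocity gives (179|377) = (377|179). Reduce: 377 ≡ 19 (mod 179). Now have (19|179).
Both 19 ≡ 3 and 179 ≡ 3 (mod 4), so reciprocity gives (19|179) = -(179|19). Reduce: 179 ≡ 8 (mod 19). Now have -(8|19).
Factor out 2: 8 = 2^3. Since 19 ≡ 3 (mod 8), (2|19) = -1, and (2|19)^3 = -1. Now have (1|19).
(1|19) = 1. Collecting the sign factors: 1.

1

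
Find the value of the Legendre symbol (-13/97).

-1

(-13/97)
  = (84/97)    [-13 ≡ 84 mod 97]
  = (21/97)    [97 ≡ 1 mod 8 ⇒ (2/97)^2 = +1]
  = (97/21)    [QR: 21 ≡ 1 mod 4, sign kept]
  = (13/21)    [97 ≡ 13 mod 21]
  = (21/13)    [QR: 13 ≡ 1 mod 4, sign kept]
  = (8/13)    [21 ≡ 8 mod 13]
  = -(1/13)    [13 ≡ 5 mod 8 ⇒ (2/13)^3 = -1]
  = -1    [(1/13) = 1]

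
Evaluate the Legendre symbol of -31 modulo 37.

-1

Reduce the numerator: -31 ≡ 6 (mod 37), so (-31/37) = (6/37).
Factor out 2: 6 = 2·3. Since 37 ≡ 5 (mod 8), (2/37) = -1. Now have -(3/37).
37 ≡ 1 (mod 4), so quadratic reciprocity gives (3/37) = (37/3). Reduce: 37 ≡ 1 (mod 3). Now have -(1/3).
(1/3) = 1. Collecting the sign factors: -1.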